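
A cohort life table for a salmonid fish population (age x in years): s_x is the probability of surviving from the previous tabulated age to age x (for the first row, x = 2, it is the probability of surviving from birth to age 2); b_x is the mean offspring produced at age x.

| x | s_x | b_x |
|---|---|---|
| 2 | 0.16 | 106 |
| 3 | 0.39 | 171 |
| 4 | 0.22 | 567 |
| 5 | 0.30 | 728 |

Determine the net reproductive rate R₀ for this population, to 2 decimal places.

Survivorship from birth: l_x = s_2·s_3·…·s_x.
  l_2 = 0.16000
  l_3 = 0.06240
  l_4 = 0.01373
  l_5 = 0.00412
R₀ = Σ l_x b_x:
  age 2: 0.16000 × 106 = 16.9600
  age 3: 0.06240 × 171 = 10.6704
  age 4: 0.01373 × 567 = 7.7849
  age 5: 0.00412 × 728 = 2.9994
R₀ = 16.9600 + 10.6704 + 7.7849 + 2.9994 = 38.4147

38.41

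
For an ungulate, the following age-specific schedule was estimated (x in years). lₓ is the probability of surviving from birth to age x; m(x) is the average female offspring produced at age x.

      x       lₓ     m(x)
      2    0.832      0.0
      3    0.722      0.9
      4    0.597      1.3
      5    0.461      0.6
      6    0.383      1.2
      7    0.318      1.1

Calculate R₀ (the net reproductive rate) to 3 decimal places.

R₀ = Σ lₓ m(x):
  age 2: 0.832 × 0.0 = 0.0000
  age 3: 0.722 × 0.9 = 0.6498
  age 4: 0.597 × 1.3 = 0.7761
  age 5: 0.461 × 0.6 = 0.2766
  age 6: 0.383 × 1.2 = 0.4596
  age 7: 0.318 × 1.1 = 0.3498
R₀ = 0.0000 + 0.6498 + 0.7761 + 0.2766 + 0.4596 + 0.3498 = 2.5119

2.512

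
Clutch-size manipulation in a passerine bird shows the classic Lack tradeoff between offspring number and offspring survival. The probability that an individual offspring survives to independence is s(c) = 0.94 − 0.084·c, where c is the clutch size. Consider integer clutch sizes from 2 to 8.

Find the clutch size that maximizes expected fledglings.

Expected fledglings = c × s(c):
  c=2: 2 × 0.772 = 1.544
  c=3: 3 × 0.688 = 2.064
  c=4: 4 × 0.604 = 2.416
  c=5: 5 × 0.520 = 2.600
  c=6: 6 × 0.436 = 2.616
  c=7: 7 × 0.352 = 2.464
  c=8: 8 × 0.268 = 2.144
Maximum at c = 6 (2.616 fledglings).

6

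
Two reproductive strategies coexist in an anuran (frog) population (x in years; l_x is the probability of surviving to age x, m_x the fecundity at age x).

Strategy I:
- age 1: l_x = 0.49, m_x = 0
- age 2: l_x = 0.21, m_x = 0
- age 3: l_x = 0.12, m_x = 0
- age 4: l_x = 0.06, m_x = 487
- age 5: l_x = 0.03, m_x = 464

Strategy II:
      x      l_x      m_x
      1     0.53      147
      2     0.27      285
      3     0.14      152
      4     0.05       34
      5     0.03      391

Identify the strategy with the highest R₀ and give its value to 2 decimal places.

Strategy I: R₀ = 0.49×0 + 0.21×0 + 0.12×0 + 0.06×487 + 0.03×464 = 43.1400
Strategy II: R₀ = 0.53×147 + 0.27×285 + 0.14×152 + 0.05×34 + 0.03×391 = 189.5700
Highest R₀: strategy II with 189.5700.

189.57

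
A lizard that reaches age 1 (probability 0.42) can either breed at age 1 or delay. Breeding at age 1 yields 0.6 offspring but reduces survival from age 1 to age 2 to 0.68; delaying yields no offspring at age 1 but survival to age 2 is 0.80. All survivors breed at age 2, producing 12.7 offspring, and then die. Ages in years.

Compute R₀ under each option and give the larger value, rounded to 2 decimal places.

4.27

breed at age 1: R₀ = 0.42 × (0.6 + 0.68 × 12.7) = 0.42 × 9.2360 = 3.8791
delay to age 2: R₀ = 0.42 × (0.80 × 12.7) = 0.42 × 10.1600 = 4.2672
Higher: delay to age 2 (4.2672).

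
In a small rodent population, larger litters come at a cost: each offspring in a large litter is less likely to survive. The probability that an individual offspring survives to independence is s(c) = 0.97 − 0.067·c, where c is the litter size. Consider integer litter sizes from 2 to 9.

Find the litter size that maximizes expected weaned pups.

7

Expected weaned pups = c × s(c):
  c=2: 2 × 0.836 = 1.672
  c=3: 3 × 0.769 = 2.307
  c=4: 4 × 0.702 = 2.808
  c=5: 5 × 0.635 = 3.175
  c=6: 6 × 0.568 = 3.408
  c=7: 7 × 0.501 = 3.507
  c=8: 8 × 0.434 = 3.472
  c=9: 9 × 0.367 = 3.303
Maximum at c = 7 (3.507 weaned pups).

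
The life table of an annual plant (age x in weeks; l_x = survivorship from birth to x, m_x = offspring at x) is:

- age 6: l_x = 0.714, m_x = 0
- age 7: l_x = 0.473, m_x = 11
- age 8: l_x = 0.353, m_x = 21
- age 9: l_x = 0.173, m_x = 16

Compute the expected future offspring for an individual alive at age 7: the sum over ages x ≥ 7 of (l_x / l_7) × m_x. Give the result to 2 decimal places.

32.52

l_7 = 0.473. Conditional survival from age 7 to x is l_x / l_7.
  x=7: (0.473/0.473) × 11 = 11.0000
  x=8: (0.353/0.473) × 21 = 15.6723
  x=9: (0.173/0.473) × 16 = 5.8520
Sum = 11.0000 + 15.6723 + 5.8520 = 32.5243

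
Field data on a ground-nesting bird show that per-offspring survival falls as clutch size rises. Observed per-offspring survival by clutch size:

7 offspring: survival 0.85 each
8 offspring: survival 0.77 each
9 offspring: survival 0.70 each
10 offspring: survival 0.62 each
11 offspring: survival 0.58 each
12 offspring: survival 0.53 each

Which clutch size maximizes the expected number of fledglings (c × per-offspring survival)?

11

Expected fledglings = c × s(c):
  c=7: 7 × 0.85 = 5.950
  c=8: 8 × 0.77 = 6.160
  c=9: 9 × 0.70 = 6.300
  c=10: 10 × 0.62 = 6.200
  c=11: 11 × 0.58 = 6.380
  c=12: 12 × 0.53 = 6.360
Maximum at c = 11 (6.380 fledglings).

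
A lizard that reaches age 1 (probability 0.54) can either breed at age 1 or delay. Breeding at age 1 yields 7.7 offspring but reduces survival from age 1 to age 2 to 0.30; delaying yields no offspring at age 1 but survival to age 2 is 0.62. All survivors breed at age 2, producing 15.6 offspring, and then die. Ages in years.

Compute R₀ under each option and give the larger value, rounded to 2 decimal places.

6.69

breed at age 1: R₀ = 0.54 × (7.7 + 0.30 × 15.6) = 0.54 × 12.3800 = 6.6852
delay to age 2: R₀ = 0.54 × (0.62 × 15.6) = 0.54 × 9.6720 = 5.2229
Higher: breed at age 1 (6.6852).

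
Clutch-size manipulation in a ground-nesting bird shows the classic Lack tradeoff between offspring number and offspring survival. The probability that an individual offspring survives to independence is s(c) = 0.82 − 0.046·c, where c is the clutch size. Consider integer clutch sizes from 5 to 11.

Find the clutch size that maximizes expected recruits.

Expected recruits = c × s(c):
  c=5: 5 × 0.590 = 2.950
  c=6: 6 × 0.544 = 3.264
  c=7: 7 × 0.498 = 3.486
  c=8: 8 × 0.452 = 3.616
  c=9: 9 × 0.406 = 3.654
  c=10: 10 × 0.360 = 3.600
  c=11: 11 × 0.314 = 3.454
Maximum at c = 9 (3.654 recruits).

9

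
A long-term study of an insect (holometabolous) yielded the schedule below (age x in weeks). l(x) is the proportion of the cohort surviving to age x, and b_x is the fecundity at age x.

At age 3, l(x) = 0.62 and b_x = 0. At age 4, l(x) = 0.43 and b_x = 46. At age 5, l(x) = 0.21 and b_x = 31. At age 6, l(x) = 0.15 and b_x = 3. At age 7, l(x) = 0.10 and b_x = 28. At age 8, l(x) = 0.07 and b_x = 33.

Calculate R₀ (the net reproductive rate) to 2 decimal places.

R₀ = Σ l(x) b_x:
  age 3: 0.62 × 0 = 0.0000
  age 4: 0.43 × 46 = 19.7800
  age 5: 0.21 × 31 = 6.5100
  age 6: 0.15 × 3 = 0.4500
  age 7: 0.10 × 28 = 2.8000
  age 8: 0.07 × 33 = 2.3100
R₀ = 0.0000 + 19.7800 + 6.5100 + 0.4500 + 2.8000 + 2.3100 = 31.8500

31.85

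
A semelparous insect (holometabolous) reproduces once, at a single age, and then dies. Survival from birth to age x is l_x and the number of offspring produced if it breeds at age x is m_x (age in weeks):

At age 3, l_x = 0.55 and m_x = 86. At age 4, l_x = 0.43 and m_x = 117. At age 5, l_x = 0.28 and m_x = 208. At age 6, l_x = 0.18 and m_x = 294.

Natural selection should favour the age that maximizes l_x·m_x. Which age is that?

5

Expected offspring if breeding at age x = l_x × m_x:
  age 3: 0.55 × 86 = 47.300
  age 4: 0.43 × 117 = 50.310
  age 5: 0.28 × 208 = 58.240
  age 6: 0.18 × 294 = 52.920
Maximum at age 5 (58.240).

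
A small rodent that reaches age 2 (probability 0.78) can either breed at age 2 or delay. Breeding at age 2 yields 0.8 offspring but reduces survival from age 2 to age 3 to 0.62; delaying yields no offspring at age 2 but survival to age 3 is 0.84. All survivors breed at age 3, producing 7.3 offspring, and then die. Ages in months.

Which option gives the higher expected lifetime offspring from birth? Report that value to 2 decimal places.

4.78

breed at age 2: R₀ = 0.78 × (0.8 + 0.62 × 7.3) = 0.78 × 5.3260 = 4.1543
delay to age 3: R₀ = 0.78 × (0.84 × 7.3) = 0.78 × 6.1320 = 4.7830
Higher: delay to age 3 (4.7830).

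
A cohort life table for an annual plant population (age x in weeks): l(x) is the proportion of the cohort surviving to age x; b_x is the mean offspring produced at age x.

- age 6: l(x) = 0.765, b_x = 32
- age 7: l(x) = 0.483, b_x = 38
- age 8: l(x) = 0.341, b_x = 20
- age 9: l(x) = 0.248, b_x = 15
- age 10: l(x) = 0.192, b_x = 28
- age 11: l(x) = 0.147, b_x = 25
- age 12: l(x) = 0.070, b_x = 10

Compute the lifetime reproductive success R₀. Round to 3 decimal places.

R₀ = Σ l(x) b_x:
  age 6: 0.765 × 32 = 24.4800
  age 7: 0.483 × 38 = 18.3540
  age 8: 0.341 × 20 = 6.8200
  age 9: 0.248 × 15 = 3.7200
  age 10: 0.192 × 28 = 5.3760
  age 11: 0.147 × 25 = 3.6750
  age 12: 0.070 × 10 = 0.7000
R₀ = 24.4800 + 18.3540 + 6.8200 + 3.7200 + 5.3760 + 3.6750 + 0.7000 = 63.1250

63.125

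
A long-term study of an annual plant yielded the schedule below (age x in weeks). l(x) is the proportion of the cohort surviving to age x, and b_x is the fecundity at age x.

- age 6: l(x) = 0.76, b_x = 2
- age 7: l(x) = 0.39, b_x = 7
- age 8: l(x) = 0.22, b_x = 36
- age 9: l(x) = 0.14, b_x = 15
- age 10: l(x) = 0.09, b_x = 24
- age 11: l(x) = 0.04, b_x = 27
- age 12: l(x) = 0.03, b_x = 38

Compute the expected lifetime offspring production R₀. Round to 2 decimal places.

18.65

R₀ = Σ l(x) b_x:
  age 6: 0.76 × 2 = 1.5200
  age 7: 0.39 × 7 = 2.7300
  age 8: 0.22 × 36 = 7.9200
  age 9: 0.14 × 15 = 2.1000
  age 10: 0.09 × 24 = 2.1600
  age 11: 0.04 × 27 = 1.0800
  age 12: 0.03 × 38 = 1.1400
R₀ = 1.5200 + 2.7300 + 7.9200 + 2.1000 + 2.1600 + 1.0800 + 1.1400 = 18.6500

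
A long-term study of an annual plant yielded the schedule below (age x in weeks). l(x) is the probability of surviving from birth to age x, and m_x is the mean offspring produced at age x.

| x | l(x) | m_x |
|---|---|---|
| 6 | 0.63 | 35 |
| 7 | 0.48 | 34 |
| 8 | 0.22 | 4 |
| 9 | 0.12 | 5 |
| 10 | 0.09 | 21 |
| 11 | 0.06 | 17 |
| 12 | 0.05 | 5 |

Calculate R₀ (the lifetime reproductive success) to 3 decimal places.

R₀ = Σ l(x) m_x:
  age 6: 0.63 × 35 = 22.0500
  age 7: 0.48 × 34 = 16.3200
  age 8: 0.22 × 4 = 0.8800
  age 9: 0.12 × 5 = 0.6000
  age 10: 0.09 × 21 = 1.8900
  age 11: 0.06 × 17 = 1.0200
  age 12: 0.05 × 5 = 0.2500
R₀ = 22.0500 + 16.3200 + 0.8800 + 0.6000 + 1.8900 + 1.0200 + 0.2500 = 43.0100

43.010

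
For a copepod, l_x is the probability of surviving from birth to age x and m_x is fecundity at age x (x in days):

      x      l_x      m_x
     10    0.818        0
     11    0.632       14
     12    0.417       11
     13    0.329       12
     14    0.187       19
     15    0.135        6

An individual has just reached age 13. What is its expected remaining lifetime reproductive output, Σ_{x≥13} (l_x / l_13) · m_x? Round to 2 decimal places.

l_13 = 0.329. Conditional survival from age 13 to x is l_x / l_13.
  x=13: (0.329/0.329) × 12 = 12.0000
  x=14: (0.187/0.329) × 19 = 10.7994
  x=15: (0.135/0.329) × 6 = 2.4620
Sum = 12.0000 + 10.7994 + 2.4620 = 25.2614

25.26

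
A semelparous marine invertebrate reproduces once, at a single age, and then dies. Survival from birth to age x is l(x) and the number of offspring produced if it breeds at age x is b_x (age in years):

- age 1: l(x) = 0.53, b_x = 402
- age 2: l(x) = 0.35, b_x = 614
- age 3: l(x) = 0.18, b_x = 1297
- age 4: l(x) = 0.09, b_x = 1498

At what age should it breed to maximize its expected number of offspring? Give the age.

Expected offspring if breeding at age x = l(x) × b_x:
  age 1: 0.53 × 402 = 213.060
  age 2: 0.35 × 614 = 214.900
  age 3: 0.18 × 1297 = 233.460
  age 4: 0.09 × 1498 = 134.820
Maximum at age 3 (233.460).

3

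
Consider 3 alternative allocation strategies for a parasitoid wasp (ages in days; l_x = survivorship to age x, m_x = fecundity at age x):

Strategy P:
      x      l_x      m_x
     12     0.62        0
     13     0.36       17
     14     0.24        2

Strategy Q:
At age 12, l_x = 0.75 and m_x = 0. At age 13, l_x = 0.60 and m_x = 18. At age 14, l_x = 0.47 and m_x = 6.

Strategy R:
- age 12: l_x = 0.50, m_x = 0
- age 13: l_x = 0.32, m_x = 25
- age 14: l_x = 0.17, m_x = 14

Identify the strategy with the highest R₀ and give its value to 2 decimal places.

13.62

Strategy P: R₀ = 0.62×0 + 0.36×17 + 0.24×2 = 6.6000
Strategy Q: R₀ = 0.75×0 + 0.60×18 + 0.47×6 = 13.6200
Strategy R: R₀ = 0.50×0 + 0.32×25 + 0.17×14 = 10.3800
Highest R₀: strategy Q with 13.6200.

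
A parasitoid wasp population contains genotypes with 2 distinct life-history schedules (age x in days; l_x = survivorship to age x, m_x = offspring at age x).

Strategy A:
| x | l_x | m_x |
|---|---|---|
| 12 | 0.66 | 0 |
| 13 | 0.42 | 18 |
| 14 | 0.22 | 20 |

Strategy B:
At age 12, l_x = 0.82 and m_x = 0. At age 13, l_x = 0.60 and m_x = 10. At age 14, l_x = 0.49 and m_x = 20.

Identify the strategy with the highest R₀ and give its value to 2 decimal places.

15.80

Strategy A: R₀ = 0.66×0 + 0.42×18 + 0.22×20 = 11.9600
Strategy B: R₀ = 0.82×0 + 0.60×10 + 0.49×20 = 15.8000
Highest R₀: strategy B with 15.8000.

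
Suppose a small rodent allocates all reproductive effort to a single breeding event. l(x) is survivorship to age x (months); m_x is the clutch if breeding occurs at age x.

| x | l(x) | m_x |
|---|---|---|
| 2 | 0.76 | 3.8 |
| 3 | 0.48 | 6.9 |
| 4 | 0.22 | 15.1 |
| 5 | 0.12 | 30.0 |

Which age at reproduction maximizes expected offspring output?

Expected offspring if breeding at age x = l(x) × m_x:
  age 2: 0.76 × 3.8 = 2.888
  age 3: 0.48 × 6.9 = 3.312
  age 4: 0.22 × 15.1 = 3.322
  age 5: 0.12 × 30.0 = 3.600
Maximum at age 5 (3.600).

5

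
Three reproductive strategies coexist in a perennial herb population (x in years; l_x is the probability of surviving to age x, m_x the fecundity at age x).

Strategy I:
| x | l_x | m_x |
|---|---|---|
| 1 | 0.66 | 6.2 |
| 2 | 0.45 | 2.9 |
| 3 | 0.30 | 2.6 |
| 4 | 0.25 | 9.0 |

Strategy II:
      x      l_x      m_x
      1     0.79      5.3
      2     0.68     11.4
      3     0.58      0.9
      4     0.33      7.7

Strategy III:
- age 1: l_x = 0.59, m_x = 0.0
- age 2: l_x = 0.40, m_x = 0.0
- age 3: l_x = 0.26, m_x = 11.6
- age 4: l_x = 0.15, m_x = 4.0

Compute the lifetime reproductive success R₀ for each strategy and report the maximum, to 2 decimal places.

15.00

Strategy I: R₀ = 0.66×6.2 + 0.45×2.9 + 0.30×2.6 + 0.25×9.0 = 8.4270
Strategy II: R₀ = 0.79×5.3 + 0.68×11.4 + 0.58×0.9 + 0.33×7.7 = 15.0020
Strategy III: R₀ = 0.59×0.0 + 0.40×0.0 + 0.26×11.6 + 0.15×4.0 = 3.6160
Highest R₀: strategy II with 15.0020.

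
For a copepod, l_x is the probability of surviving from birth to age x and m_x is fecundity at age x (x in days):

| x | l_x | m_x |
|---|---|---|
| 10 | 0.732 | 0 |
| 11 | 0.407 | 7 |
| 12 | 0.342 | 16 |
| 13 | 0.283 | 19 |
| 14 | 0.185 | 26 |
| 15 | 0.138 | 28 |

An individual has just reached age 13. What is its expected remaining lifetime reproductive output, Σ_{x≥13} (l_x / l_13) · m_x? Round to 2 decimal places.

49.65

l_13 = 0.283. Conditional survival from age 13 to x is l_x / l_13.
  x=13: (0.283/0.283) × 19 = 19.0000
  x=14: (0.185/0.283) × 26 = 16.9965
  x=15: (0.138/0.283) × 28 = 13.6537
Sum = 19.0000 + 16.9965 + 13.6537 = 49.6502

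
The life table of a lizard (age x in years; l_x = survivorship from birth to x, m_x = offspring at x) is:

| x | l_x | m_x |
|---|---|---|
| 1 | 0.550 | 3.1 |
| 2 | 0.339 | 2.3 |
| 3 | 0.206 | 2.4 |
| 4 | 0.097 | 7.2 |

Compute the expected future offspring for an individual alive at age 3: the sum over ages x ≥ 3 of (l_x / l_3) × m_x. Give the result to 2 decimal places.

5.79

l_3 = 0.206. Conditional survival from age 3 to x is l_x / l_3.
  x=3: (0.206/0.206) × 2.4 = 2.4000
  x=4: (0.097/0.206) × 7.2 = 3.3903
Sum = 2.4000 + 3.3903 = 5.7903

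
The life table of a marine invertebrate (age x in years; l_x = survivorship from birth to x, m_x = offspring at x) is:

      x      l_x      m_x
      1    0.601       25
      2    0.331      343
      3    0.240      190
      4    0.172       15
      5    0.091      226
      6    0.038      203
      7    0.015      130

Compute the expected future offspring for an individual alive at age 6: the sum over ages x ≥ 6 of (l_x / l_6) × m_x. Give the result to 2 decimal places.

254.32

l_6 = 0.038. Conditional survival from age 6 to x is l_x / l_6.
  x=6: (0.038/0.038) × 203 = 203.0000
  x=7: (0.015/0.038) × 130 = 51.3158
Sum = 203.0000 + 51.3158 = 254.3158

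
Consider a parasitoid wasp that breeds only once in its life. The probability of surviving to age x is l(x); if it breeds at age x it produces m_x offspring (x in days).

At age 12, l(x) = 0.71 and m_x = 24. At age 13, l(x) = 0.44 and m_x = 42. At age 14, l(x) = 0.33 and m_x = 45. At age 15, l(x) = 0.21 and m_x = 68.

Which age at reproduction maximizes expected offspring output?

Expected offspring if breeding at age x = l(x) × m_x:
  age 12: 0.71 × 24 = 17.040
  age 13: 0.44 × 42 = 18.480
  age 14: 0.33 × 45 = 14.850
  age 15: 0.21 × 68 = 14.280
Maximum at age 13 (18.480).

13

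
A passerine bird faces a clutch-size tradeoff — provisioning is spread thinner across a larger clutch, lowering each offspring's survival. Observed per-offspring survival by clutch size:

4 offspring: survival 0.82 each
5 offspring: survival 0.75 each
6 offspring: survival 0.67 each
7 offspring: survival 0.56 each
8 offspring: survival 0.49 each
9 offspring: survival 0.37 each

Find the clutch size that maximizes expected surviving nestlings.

Expected surviving nestlings = c × s(c):
  c=4: 4 × 0.82 = 3.280
  c=5: 5 × 0.75 = 3.750
  c=6: 6 × 0.67 = 4.020
  c=7: 7 × 0.56 = 3.920
  c=8: 8 × 0.49 = 3.920
  c=9: 9 × 0.37 = 3.330
Maximum at c = 6 (4.020 surviving nestlings).

6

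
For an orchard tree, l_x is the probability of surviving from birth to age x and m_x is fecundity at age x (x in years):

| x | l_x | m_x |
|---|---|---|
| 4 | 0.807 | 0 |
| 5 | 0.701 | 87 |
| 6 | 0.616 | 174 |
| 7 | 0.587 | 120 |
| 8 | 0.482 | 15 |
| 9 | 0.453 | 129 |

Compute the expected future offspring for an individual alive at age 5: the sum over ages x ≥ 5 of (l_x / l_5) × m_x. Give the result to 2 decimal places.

l_5 = 0.701. Conditional survival from age 5 to x is l_x / l_5.
  x=5: (0.701/0.701) × 87 = 87.0000
  x=6: (0.616/0.701) × 174 = 152.9016
  x=7: (0.587/0.701) × 120 = 100.4850
  x=8: (0.482/0.701) × 15 = 10.3138
  x=9: (0.453/0.701) × 129 = 83.3623
Sum = 87.0000 + 152.9016 + 100.4850 + 10.3138 + 83.3623 = 434.0628

434.06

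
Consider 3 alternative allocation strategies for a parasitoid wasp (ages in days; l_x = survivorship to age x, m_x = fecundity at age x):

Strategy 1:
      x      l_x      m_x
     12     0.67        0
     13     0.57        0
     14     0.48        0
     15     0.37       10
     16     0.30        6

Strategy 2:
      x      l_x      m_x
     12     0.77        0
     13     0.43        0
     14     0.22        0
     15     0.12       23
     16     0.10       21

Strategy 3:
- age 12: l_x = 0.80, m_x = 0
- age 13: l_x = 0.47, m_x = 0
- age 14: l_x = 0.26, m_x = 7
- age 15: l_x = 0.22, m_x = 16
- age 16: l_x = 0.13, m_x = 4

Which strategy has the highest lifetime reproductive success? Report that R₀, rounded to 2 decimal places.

Strategy 1: R₀ = 0.67×0 + 0.57×0 + 0.48×0 + 0.37×10 + 0.30×6 = 5.5000
Strategy 2: R₀ = 0.77×0 + 0.43×0 + 0.22×0 + 0.12×23 + 0.10×21 = 4.8600
Strategy 3: R₀ = 0.80×0 + 0.47×0 + 0.26×7 + 0.22×16 + 0.13×4 = 5.8600
Highest R₀: strategy 3 with 5.8600.

5.86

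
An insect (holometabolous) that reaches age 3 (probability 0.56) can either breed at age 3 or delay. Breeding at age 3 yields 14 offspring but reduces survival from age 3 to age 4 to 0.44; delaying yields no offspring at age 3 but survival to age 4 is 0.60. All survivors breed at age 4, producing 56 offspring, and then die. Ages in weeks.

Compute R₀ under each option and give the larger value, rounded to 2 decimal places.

21.64

breed at age 3: R₀ = 0.56 × (14 + 0.44 × 56) = 0.56 × 38.6400 = 21.6384
delay to age 4: R₀ = 0.56 × (0.60 × 56) = 0.56 × 33.6000 = 18.8160
Higher: breed at age 3 (21.6384).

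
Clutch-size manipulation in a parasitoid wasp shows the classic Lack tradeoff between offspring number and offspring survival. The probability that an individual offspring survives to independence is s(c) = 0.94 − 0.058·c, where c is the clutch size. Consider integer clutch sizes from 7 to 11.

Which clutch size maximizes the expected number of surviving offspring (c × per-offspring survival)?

8

Expected surviving offspring = c × s(c):
  c=7: 7 × 0.534 = 3.738
  c=8: 8 × 0.476 = 3.808
  c=9: 9 × 0.418 = 3.762
  c=10: 10 × 0.360 = 3.600
  c=11: 11 × 0.302 = 3.322
Maximum at c = 8 (3.808 surviving offspring).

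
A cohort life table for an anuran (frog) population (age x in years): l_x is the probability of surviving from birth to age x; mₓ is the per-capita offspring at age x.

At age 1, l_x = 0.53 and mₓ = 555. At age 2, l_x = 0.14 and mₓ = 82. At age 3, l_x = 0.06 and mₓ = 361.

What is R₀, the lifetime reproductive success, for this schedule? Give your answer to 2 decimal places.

327.29

R₀ = Σ l_x mₓ:
  age 1: 0.53 × 555 = 294.1500
  age 2: 0.14 × 82 = 11.4800
  age 3: 0.06 × 361 = 21.6600
R₀ = 294.1500 + 11.4800 + 21.6600 = 327.2900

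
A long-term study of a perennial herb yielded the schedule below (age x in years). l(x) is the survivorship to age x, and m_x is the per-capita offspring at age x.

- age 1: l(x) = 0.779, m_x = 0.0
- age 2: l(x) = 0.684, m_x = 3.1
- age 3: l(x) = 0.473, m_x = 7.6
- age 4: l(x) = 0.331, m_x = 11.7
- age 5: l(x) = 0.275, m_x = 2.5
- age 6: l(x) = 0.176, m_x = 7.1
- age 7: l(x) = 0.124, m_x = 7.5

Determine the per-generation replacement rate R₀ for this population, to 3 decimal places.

R₀ = Σ l(x) m_x:
  age 1: 0.779 × 0.0 = 0.0000
  age 2: 0.684 × 3.1 = 2.1204
  age 3: 0.473 × 7.6 = 3.5948
  age 4: 0.331 × 11.7 = 3.8727
  age 5: 0.275 × 2.5 = 0.6875
  age 6: 0.176 × 7.1 = 1.2496
  age 7: 0.124 × 7.5 = 0.9300
R₀ = 0.0000 + 2.1204 + 3.5948 + 3.8727 + 0.6875 + 1.2496 + 0.9300 = 12.4550

12.455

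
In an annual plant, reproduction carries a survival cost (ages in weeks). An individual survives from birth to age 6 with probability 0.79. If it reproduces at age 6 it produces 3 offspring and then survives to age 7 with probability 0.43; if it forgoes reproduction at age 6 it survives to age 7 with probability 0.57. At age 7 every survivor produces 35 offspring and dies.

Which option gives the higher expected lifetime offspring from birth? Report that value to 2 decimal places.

15.76

breed at age 6: R₀ = 0.79 × (3 + 0.43 × 35) = 0.79 × 18.0500 = 14.2595
delay to age 7: R₀ = 0.79 × (0.57 × 35) = 0.79 × 19.9500 = 15.7605
Higher: delay to age 7 (15.7605).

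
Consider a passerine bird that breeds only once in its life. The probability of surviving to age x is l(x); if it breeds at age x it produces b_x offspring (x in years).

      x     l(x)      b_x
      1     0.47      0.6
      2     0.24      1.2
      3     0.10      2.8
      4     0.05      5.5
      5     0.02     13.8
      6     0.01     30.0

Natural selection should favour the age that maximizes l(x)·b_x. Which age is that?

6

Expected offspring if breeding at age x = l(x) × b_x:
  age 1: 0.47 × 0.6 = 0.282
  age 2: 0.24 × 1.2 = 0.288
  age 3: 0.10 × 2.8 = 0.280
  age 4: 0.05 × 5.5 = 0.275
  age 5: 0.02 × 13.8 = 0.276
  age 6: 0.01 × 30.0 = 0.300
Maximum at age 6 (0.300).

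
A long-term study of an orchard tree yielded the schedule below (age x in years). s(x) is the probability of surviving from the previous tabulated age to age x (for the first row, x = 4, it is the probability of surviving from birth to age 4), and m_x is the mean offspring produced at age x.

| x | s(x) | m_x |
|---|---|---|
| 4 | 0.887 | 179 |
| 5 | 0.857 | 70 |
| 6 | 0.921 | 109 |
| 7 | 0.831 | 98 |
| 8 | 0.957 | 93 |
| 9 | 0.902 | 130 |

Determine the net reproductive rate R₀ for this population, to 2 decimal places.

Survivorship from birth: l_x = s_4·s_5·…·s_x.
  l_4 = 0.88700
  l_5 = 0.76016
  l_6 = 0.70011
  l_7 = 0.58179
  l_8 = 0.55677
  l_9 = 0.50221
R₀ = Σ l_x m_x:
  age 4: 0.88700 × 179 = 158.7730
  age 5: 0.76016 × 70 = 53.2112
  age 6: 0.70011 × 109 = 76.3120
  age 7: 0.58179 × 98 = 57.0154
  age 8: 0.55677 × 93 = 51.7796
  age 9: 0.50221 × 130 = 65.2873
R₀ = 158.7730 + 53.2112 + 76.3120 + 57.0154 + 51.7796 + 65.2873 = 462.3785

462.38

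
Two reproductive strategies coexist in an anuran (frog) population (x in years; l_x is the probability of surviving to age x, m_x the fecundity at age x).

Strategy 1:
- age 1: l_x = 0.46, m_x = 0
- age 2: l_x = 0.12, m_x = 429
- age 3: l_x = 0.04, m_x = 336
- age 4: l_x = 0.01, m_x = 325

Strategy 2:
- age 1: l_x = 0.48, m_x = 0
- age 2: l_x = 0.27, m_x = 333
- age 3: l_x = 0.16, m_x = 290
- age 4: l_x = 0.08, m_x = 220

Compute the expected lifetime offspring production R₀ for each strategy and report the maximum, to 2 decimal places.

153.91

Strategy 1: R₀ = 0.46×0 + 0.12×429 + 0.04×336 + 0.01×325 = 68.1700
Strategy 2: R₀ = 0.48×0 + 0.27×333 + 0.16×290 + 0.08×220 = 153.9100
Highest R₀: strategy 2 with 153.9100.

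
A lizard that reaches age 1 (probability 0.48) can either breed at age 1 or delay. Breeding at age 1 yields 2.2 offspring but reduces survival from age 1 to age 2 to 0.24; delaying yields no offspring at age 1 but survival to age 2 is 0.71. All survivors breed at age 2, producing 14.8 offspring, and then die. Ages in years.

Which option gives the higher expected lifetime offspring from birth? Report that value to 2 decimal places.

breed at age 1: R₀ = 0.48 × (2.2 + 0.24 × 14.8) = 0.48 × 5.7520 = 2.7610
delay to age 2: R₀ = 0.48 × (0.71 × 14.8) = 0.48 × 10.5080 = 5.0438
Higher: delay to age 2 (5.0438).

5.04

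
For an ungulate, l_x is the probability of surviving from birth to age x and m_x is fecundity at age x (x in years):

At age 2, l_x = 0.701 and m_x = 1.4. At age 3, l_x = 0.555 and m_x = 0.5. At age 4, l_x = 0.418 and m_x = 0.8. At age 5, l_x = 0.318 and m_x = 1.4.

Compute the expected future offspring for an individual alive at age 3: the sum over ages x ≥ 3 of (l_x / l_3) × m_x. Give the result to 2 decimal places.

l_3 = 0.555. Conditional survival from age 3 to x is l_x / l_3.
  x=3: (0.555/0.555) × 0.5 = 0.5000
  x=4: (0.418/0.555) × 0.8 = 0.6025
  x=5: (0.318/0.555) × 1.4 = 0.8022
Sum = 0.5000 + 0.6025 + 0.8022 = 1.9047

1.90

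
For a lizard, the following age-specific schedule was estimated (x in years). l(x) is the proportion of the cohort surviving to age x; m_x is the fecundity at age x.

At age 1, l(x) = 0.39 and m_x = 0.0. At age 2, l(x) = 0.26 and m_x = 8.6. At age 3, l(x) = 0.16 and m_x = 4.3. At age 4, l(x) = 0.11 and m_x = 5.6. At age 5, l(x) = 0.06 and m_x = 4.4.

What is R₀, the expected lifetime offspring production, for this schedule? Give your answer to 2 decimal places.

3.80

R₀ = Σ l(x) m_x:
  age 1: 0.39 × 0.0 = 0.0000
  age 2: 0.26 × 8.6 = 2.2360
  age 3: 0.16 × 4.3 = 0.6880
  age 4: 0.11 × 5.6 = 0.6160
  age 5: 0.06 × 4.4 = 0.2640
R₀ = 0.0000 + 2.2360 + 0.6880 + 0.6160 + 0.2640 = 3.8040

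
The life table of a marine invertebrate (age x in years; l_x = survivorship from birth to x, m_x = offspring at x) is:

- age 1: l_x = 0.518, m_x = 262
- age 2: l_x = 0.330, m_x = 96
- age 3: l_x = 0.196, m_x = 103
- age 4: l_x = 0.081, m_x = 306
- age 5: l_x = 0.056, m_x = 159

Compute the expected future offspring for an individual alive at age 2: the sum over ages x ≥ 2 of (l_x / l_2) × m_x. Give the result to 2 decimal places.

259.27

l_2 = 0.330. Conditional survival from age 2 to x is l_x / l_2.
  x=2: (0.330/0.330) × 96 = 96.0000
  x=3: (0.196/0.330) × 103 = 61.1758
  x=4: (0.081/0.330) × 306 = 75.1091
  x=5: (0.056/0.330) × 159 = 26.9818
Sum = 96.0000 + 61.1758 + 75.1091 + 26.9818 = 259.2667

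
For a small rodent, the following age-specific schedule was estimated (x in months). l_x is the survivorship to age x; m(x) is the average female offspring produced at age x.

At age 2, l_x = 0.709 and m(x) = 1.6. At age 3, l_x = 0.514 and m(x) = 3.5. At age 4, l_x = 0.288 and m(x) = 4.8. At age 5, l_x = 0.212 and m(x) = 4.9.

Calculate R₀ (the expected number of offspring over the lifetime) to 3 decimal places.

R₀ = Σ l_x m(x):
  age 2: 0.709 × 1.6 = 1.1344
  age 3: 0.514 × 3.5 = 1.7990
  age 4: 0.288 × 4.8 = 1.3824
  age 5: 0.212 × 4.9 = 1.0388
R₀ = 1.1344 + 1.7990 + 1.3824 + 1.0388 = 5.3546

5.355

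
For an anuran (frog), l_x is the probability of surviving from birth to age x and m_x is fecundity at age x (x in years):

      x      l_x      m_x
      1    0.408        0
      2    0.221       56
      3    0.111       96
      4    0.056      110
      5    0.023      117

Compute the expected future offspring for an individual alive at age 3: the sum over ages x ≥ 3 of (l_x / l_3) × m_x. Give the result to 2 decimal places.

l_3 = 0.111. Conditional survival from age 3 to x is l_x / l_3.
  x=3: (0.111/0.111) × 96 = 96.0000
  x=4: (0.056/0.111) × 110 = 55.4955
  x=5: (0.023/0.111) × 117 = 24.2432
Sum = 96.0000 + 55.4955 + 24.2432 = 175.7387

175.74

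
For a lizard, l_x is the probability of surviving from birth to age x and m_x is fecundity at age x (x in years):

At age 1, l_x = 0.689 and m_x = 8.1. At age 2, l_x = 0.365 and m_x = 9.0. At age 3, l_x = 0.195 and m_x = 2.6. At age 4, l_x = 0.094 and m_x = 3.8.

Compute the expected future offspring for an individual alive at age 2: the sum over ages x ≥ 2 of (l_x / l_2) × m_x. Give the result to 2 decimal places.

l_2 = 0.365. Conditional survival from age 2 to x is l_x / l_2.
  x=2: (0.365/0.365) × 9.0 = 9.0000
  x=3: (0.195/0.365) × 2.6 = 1.3890
  x=4: (0.094/0.365) × 3.8 = 0.9786
Sum = 9.0000 + 1.3890 + 0.9786 = 11.3677

11.37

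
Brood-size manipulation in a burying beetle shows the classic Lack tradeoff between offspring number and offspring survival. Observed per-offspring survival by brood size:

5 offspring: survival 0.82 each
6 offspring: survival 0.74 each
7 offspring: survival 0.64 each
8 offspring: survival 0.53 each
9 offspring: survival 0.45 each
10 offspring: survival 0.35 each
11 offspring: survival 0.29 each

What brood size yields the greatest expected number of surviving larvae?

Expected surviving larvae = c × s(c):
  c=5: 5 × 0.82 = 4.100
  c=6: 6 × 0.74 = 4.440
  c=7: 7 × 0.64 = 4.480
  c=8: 8 × 0.53 = 4.240
  c=9: 9 × 0.45 = 4.050
  c=10: 10 × 0.35 = 3.500
  c=11: 11 × 0.29 = 3.190
Maximum at c = 7 (4.480 surviving larvae).

7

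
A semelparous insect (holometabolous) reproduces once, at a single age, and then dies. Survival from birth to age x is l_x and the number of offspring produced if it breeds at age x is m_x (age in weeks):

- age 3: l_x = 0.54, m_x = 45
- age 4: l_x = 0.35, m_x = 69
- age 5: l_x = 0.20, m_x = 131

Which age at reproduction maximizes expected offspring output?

5

Expected offspring if breeding at age x = l_x × m_x:
  age 3: 0.54 × 45 = 24.300
  age 4: 0.35 × 69 = 24.150
  age 5: 0.20 × 131 = 26.200
Maximum at age 5 (26.200).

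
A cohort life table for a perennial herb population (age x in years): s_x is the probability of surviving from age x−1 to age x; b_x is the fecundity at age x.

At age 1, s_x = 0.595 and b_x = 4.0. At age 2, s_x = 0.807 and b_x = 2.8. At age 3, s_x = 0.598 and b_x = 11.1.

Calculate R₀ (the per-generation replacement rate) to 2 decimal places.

6.91

Survivorship from birth: l_x = s_1·s_2·…·s_x.
  l_1 = 0.59500
  l_2 = 0.48017
  l_3 = 0.28714
R₀ = Σ l_x b_x:
  age 1: 0.59500 × 4.0 = 2.3800
  age 2: 0.48017 × 2.8 = 1.3445
  age 3: 0.28714 × 11.1 = 3.1873
R₀ = 2.3800 + 1.3445 + 3.1873 = 6.9117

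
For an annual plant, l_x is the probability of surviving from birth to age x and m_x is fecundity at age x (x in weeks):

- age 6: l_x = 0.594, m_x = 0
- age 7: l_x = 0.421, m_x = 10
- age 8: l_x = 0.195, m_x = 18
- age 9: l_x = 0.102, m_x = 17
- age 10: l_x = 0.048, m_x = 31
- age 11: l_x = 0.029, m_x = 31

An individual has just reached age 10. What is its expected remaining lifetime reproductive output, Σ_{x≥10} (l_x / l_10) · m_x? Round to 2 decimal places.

l_10 = 0.048. Conditional survival from age 10 to x is l_x / l_10.
  x=10: (0.048/0.048) × 31 = 31.0000
  x=11: (0.029/0.048) × 31 = 18.7292
Sum = 31.0000 + 18.7292 = 49.7292

49.73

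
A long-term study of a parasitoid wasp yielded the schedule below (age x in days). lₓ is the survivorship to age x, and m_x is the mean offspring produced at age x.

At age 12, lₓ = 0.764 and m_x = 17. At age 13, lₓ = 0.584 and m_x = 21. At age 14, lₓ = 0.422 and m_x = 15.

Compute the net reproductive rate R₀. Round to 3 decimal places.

R₀ = Σ lₓ m_x:
  age 12: 0.764 × 17 = 12.9880
  age 13: 0.584 × 21 = 12.2640
  age 14: 0.422 × 15 = 6.3300
R₀ = 12.9880 + 12.2640 + 6.3300 = 31.5820

31.582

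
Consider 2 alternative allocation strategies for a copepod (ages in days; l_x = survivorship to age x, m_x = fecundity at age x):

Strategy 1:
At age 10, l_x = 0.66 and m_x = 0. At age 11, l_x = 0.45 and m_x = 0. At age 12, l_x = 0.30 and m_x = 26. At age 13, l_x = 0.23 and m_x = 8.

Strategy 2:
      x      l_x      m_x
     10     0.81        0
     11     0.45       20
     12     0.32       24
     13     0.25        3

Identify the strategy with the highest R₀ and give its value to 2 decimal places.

Strategy 1: R₀ = 0.66×0 + 0.45×0 + 0.30×26 + 0.23×8 = 9.6400
Strategy 2: R₀ = 0.81×0 + 0.45×20 + 0.32×24 + 0.25×3 = 17.4300
Highest R₀: strategy 2 with 17.4300.

17.43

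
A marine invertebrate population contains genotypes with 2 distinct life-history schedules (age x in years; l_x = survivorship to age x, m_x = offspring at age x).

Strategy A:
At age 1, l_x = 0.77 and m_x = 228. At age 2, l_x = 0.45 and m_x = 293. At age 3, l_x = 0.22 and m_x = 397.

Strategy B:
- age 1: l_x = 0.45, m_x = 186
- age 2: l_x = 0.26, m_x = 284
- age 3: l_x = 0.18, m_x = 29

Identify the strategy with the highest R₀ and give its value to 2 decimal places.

Strategy A: R₀ = 0.77×228 + 0.45×293 + 0.22×397 = 394.7500
Strategy B: R₀ = 0.45×186 + 0.26×284 + 0.18×29 = 162.7600
Highest R₀: strategy A with 394.7500.

394.75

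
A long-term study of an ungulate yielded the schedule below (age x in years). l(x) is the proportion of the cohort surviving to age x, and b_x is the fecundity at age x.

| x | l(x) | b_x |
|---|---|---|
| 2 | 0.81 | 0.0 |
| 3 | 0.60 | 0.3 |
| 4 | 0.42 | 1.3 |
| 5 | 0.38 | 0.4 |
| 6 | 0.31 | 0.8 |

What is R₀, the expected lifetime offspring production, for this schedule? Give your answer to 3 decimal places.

R₀ = Σ l(x) b_x:
  age 2: 0.81 × 0.0 = 0.0000
  age 3: 0.60 × 0.3 = 0.1800
  age 4: 0.42 × 1.3 = 0.5460
  age 5: 0.38 × 0.4 = 0.1520
  age 6: 0.31 × 0.8 = 0.2480
R₀ = 0.0000 + 0.1800 + 0.5460 + 0.1520 + 0.2480 = 1.1260

1.126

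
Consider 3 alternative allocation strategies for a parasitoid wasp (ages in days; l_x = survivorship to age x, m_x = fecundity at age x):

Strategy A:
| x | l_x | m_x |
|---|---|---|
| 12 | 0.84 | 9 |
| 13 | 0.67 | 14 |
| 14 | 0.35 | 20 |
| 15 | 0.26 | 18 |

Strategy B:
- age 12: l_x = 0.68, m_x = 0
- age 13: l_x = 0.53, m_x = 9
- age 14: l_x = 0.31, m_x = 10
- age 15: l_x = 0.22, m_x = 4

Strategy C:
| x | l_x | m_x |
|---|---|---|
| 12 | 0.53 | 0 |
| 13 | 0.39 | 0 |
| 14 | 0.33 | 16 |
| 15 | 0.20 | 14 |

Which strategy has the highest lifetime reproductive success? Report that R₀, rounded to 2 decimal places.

28.62

Strategy A: R₀ = 0.84×9 + 0.67×14 + 0.35×20 + 0.26×18 = 28.6200
Strategy B: R₀ = 0.68×0 + 0.53×9 + 0.31×10 + 0.22×4 = 8.7500
Strategy C: R₀ = 0.53×0 + 0.39×0 + 0.33×16 + 0.20×14 = 8.0800
Highest R₀: strategy A with 28.6200.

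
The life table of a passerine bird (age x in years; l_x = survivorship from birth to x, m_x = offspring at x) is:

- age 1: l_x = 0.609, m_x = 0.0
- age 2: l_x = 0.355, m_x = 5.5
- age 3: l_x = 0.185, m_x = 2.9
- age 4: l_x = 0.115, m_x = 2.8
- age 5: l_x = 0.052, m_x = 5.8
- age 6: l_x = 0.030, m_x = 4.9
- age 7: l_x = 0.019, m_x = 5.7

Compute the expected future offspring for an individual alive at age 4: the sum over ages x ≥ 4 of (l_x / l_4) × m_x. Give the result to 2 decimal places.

7.64

l_4 = 0.115. Conditional survival from age 4 to x is l_x / l_4.
  x=4: (0.115/0.115) × 2.8 = 2.8000
  x=5: (0.052/0.115) × 5.8 = 2.6226
  x=6: (0.030/0.115) × 4.9 = 1.2783
  x=7: (0.019/0.115) × 5.7 = 0.9417
Sum = 2.8000 + 2.6226 + 1.2783 + 0.9417 = 7.6426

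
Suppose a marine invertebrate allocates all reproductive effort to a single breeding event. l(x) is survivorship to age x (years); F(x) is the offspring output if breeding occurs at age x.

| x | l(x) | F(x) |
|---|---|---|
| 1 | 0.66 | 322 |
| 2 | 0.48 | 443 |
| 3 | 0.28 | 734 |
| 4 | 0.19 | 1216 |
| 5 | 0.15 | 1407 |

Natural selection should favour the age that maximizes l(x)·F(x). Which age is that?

Expected offspring if breeding at age x = l(x) × F(x):
  age 1: 0.66 × 322 = 212.520
  age 2: 0.48 × 443 = 212.640
  age 3: 0.28 × 734 = 205.520
  age 4: 0.19 × 1216 = 231.040
  age 5: 0.15 × 1407 = 211.050
Maximum at age 4 (231.040).

4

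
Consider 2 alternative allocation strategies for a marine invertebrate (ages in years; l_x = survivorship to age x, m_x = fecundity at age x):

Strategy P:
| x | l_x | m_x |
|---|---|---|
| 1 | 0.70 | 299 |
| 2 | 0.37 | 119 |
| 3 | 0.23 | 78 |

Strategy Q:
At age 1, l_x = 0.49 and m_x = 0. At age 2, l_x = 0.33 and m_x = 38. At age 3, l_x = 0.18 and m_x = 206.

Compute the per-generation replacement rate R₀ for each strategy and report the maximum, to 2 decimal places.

271.27

Strategy P: R₀ = 0.70×299 + 0.37×119 + 0.23×78 = 271.2700
Strategy Q: R₀ = 0.49×0 + 0.33×38 + 0.18×206 = 49.6200
Highest R₀: strategy P with 271.2700.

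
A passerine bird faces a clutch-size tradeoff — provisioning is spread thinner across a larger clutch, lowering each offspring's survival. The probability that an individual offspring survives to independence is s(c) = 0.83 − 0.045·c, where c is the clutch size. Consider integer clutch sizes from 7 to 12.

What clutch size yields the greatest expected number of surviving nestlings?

Expected surviving nestlings = c × s(c):
  c=7: 7 × 0.515 = 3.605
  c=8: 8 × 0.470 = 3.760
  c=9: 9 × 0.425 = 3.825
  c=10: 10 × 0.380 = 3.800
  c=11: 11 × 0.335 = 3.685
  c=12: 12 × 0.290 = 3.480
Maximum at c = 9 (3.825 surviving nestlings).

9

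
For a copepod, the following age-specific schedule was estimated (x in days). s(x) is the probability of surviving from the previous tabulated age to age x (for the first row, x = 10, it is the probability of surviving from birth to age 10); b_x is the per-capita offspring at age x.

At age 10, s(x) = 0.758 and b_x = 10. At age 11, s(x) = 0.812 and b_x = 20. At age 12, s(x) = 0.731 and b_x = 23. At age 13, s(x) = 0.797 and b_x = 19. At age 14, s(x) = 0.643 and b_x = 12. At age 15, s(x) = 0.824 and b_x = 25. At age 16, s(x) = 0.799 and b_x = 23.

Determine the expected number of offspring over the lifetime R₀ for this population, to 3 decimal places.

Survivorship from birth: l_x = s_10·s_11·…·s_x.
  l_10 = 0.75800
  l_11 = 0.61550
  l_12 = 0.44993
  l_13 = 0.35859
  l_14 = 0.23057
  l_15 = 0.18999
  l_16 = 0.15180
R₀ = Σ l_x b_x:
  age 10: 0.75800 × 10 = 7.5800
  age 11: 0.61550 × 20 = 12.3100
  age 12: 0.44993 × 23 = 10.3484
  age 13: 0.35859 × 19 = 6.8132
  age 14: 0.23057 × 12 = 2.7668
  age 15: 0.18999 × 25 = 4.7497
  age 16: 0.15180 × 23 = 3.4914
R₀ = 7.5800 + 12.3100 + 10.3484 + 6.8132 + 2.7668 + 4.7497 + 3.4914 = 48.0596

48.060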